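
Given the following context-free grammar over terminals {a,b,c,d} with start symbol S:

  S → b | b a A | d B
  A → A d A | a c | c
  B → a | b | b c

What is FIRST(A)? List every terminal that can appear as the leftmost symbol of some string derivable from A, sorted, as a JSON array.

FIRST iteration:
round 1:
  A via A→a c: +{a}
  A via A→c: +{c}
  B via B→a: +{a}
  B via B→b: +{b}
  S via S→b: +{b}
  S via S→d B: +{d}
  FIRST(S)={b,d}  FIRST(A)={a,c}  FIRST(B)={a,b}
round 2: (stable)
  FIRST(S)={b,d}  FIRST(A)={a,c}  FIRST(B)={a,b}

FIRST(A) = ["a", "c"]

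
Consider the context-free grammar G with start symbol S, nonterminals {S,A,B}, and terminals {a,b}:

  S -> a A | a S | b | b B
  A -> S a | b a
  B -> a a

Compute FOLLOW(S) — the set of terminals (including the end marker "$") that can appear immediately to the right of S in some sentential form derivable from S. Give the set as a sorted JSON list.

Compute FIRST by fixpoint:
iter 1:
  A via A→b a: +{b}
  B via B→a a: +{a}
  S via S→a A: +{a}
  S via S→b: +{b}
  FIRST(S)={a,b}  FIRST(A)={b}  FIRST(B)={a}
iter 2:
  A via A→S a: +{a}
  FIRST(S)={a,b}  FIRST(A)={a,b}  FIRST(B)={a}
iter 3: (stable)
  FIRST(S)={a,b}  FIRST(A)={a,b}  FIRST(B)={a}

FOLLOW sets:
seed FOLLOW(S) with $
pass 1:
  A→S a: FOLLOW(S) ⊇ FIRST(a) = {a}; new: +{a}
  S→a A: FOLLOW(A) ⊇ FOLLOW(S) ⊇ {$,a}; new: +{$,a}
  S→b B: FOLLOW(B) ⊇ FOLLOW(S) ⊇ {$,a}; new: +{$,a}
  S: {$,a}  A: {$,a}  B: {$,a}
pass 2: done
  S: {$,a}  A: {$,a}  B: {$,a}

FOLLOW(S) = ["$", "a"]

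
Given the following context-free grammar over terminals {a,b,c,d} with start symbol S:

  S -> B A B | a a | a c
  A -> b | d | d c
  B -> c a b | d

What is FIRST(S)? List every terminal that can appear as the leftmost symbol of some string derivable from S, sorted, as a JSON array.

FIRST sets, iterate to fixpoint:
pass 1:
  A via A→b: +{b}
  A via A→d: +{d}
  B via B→c a b: +{c}
  B via B→d: +{d}
  S via S→B A B: +{c,d}
  S via S→a a: +{a}
  S: {a,c,d}  A: {b,d}  B: {c,d}
pass 2: — fixpoint
  S: {a,c,d}  A: {b,d}  B: {c,d}

FIRST(S) = ["a", "c", "d"]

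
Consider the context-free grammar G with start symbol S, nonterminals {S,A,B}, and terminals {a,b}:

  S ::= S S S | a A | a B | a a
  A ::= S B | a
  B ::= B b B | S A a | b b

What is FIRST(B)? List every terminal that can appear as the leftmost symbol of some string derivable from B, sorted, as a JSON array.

Compute FIRST by fixpoint:
[1]
  A via A→a: +{a}
  B via B→b b: +{b}
  S via S→a A: +{a}
  S: {a}  A: {a}  B: {b}
[2]
  B via B→S A a: +{a}
  S: {a}  A: {a}  B: {a,b}
[3] (stable)
  S: {a}  A: {a}  B: {a,b}

FIRST(B) = ["a", "b"]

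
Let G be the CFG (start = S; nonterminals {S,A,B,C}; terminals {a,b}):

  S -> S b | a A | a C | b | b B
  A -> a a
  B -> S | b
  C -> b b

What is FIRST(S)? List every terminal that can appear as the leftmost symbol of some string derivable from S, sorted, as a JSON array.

FIRST iteration:
[1]
  A via A→a a: +{a}
  B via B→b: +{b}
  C via C→b b: +{b}
  S via S→a A: +{a}
  S via S→b: +{b}
  FIRST(S)={a,b}  FIRST(A)={a}  FIRST(B)={b}  FIRST(C)={b}
[2]
  B via B→S: +{a}
  FIRST(S)={a,b}  FIRST(A)={a}  FIRST(B)={a,b}  FIRST(C)={b}
[3] — fixpoint
  FIRST(S)={a,b}  FIRST(A)={a}  FIRST(B)={a,b}  FIRST(C)={b}

FIRST(S) = ["a", "b"]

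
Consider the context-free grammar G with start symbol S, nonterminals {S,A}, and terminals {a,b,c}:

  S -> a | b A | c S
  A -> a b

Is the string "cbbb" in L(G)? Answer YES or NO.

CNF form of G:
  S -> T1 A | T2 S | a
  A -> T0 T1
  T0 -> a
  T1 -> b
  T2 -> c

Fill CYK table bottom-up:
  T[0,0] 'c' = {T2}  orig:{}
  T[1,1] 'b' = {T1}  orig:{}
  T[2,2] 'b' = {T1}  orig:{}
  T[3,3] 'b' = {T1}  orig:{}
  T[0,1] 'cb' = ∅
  T[1,2] 'bb' = ∅
  T[2,3] 'bb' = ∅
  T[0,2] 'cbb' = ∅
  T[1,3] 'bbb' = ∅
  T[0,3] 'cbbb' = ∅

S ∉ T[0,3] ⇒ NO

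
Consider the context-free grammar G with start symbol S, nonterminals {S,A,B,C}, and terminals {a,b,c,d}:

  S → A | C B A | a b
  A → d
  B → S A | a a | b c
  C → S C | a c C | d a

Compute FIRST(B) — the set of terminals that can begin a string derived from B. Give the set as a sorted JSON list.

FIRST iteration:
round 1:
  A via A→d: +{d}
  B via B→a a: +{a}
  B via B→b c: +{b}
  C via C→a c C: +{a}
  C via C→d a: +{d}
  S via S→A: +{d}
  S via S→C B A: +{a}
  S: {a,d}  A: {d}  B: {a,b}  C: {a,d}
round 2:
  B via B→S A: +{d}
  S: {a,d}  A: {d}  B: {a,b,d}  C: {a,d}
round 3: (stable)
  S: {a,d}  A: {d}  B: {a,b,d}  C: {a,d}

FIRST(B) = ["a", "b", "d"]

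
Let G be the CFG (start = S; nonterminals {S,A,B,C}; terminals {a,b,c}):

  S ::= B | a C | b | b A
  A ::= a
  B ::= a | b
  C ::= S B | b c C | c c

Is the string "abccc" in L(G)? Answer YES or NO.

Convert to CNF:
  S -> T0 A | T2 C | a | b
  A -> a
  B -> a | b
  C -> S B | T0 X3 | T1 T1
  T0 -> b
  T1 -> c
  T2 -> a
  X3 -> T1 C

Fill CYK table bottom-up:
  cell(0,0) a: {A,B,S,T2}  orig:{A,B,S}
  cell(1,1) b: {B,S,T0}  orig:{B,S}
  cell(2,2) c: {T1}  orig:{}
  cell(3,3) c: {T1}  orig:{}
  cell(4,4) c: {T1}  orig:{}
  cell(0,1) ab: {C}
  cell(1,2) bc: ∅
  cell(2,3) cc: {C}
  cell(3,4) cc: {C}
  cell(0,2) abc: ∅
  cell(1,3) bcc: ∅
  cell(2,4) ccc: {X3}  orig:{}
  cell(0,3) abcc: ∅
  cell(1,4) bccc: {C}
  cell(0,4) abccc: {S}

S ∈ T[0,4] ⇒ YES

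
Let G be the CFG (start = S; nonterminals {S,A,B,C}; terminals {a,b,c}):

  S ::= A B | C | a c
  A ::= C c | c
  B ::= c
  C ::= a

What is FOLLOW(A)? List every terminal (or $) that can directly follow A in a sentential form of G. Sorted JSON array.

FIRST sets, iterate to fixpoint:
round 1:
  A via A→c: +{c}
  B via B→c: +{c}
  C via C→a: +{a}
  S via S→A B: +{c}
  S via S→C: +{a}
  FIRST(S)={a,c}  FIRST(A)={c}  FIRST(B)={c}  FIRST(C)={a}
round 2:
  A via A→C c: +{a}
  FIRST(S)={a,c}  FIRST(A)={a,c}  FIRST(B)={c}  FIRST(C)={a}
round 3: — fixpoint
  FIRST(S)={a,c}  FIRST(A)={a,c}  FIRST(B)={c}  FIRST(C)={a}

Compute FOLLOW by fixpoint:
seed FOLLOW(S) with $
iter 1:
  A→C c: FOLLOW(C) ⊇ FIRST(c) = {c}; new: +{c}
  S→A B: FOLLOW(A) ⊇ FIRST(B) = {c}; new: +{c}
  S→A B: FOLLOW(B) ⊇ FOLLOW(S) ⊇ {$}; new: +{$}
  S→C: FOLLOW(C) ⊇ FOLLOW(S) ⊇ {$}; new: +{$}
  S: {$}  A: {c}  B: {$}  C: {$,c}
iter 2: (stable)
  S: {$}  A: {c}  B: {$}  C: {$,c}

FOLLOW(A) = ["c"]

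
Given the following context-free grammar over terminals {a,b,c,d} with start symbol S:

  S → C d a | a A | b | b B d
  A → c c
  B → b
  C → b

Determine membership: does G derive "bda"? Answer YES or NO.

Convert to CNF:
  S -> C X4 | T2 A | T3 X5 | b
  A -> T0 T0
  B -> b
  C -> b
  T0 -> c
  T1 -> d
  T2 -> a
  T3 -> b
  X4 -> T1 T2
  X5 -> B T1

CYK table (by increasing span):
  cell(0,0) b: {B,C,S,T3}  orig:{B,C,S}
  cell(1,1) d: {T1}  orig:{}
  cell(2,2) a: {T2}  orig:{}
  cell(0,1) bd: {X5}  orig:{}
  cell(1,2) da: {X4}  orig:{}
  cell(0,2) bda: {S}

S ∈ T[0,2] ⇒ YES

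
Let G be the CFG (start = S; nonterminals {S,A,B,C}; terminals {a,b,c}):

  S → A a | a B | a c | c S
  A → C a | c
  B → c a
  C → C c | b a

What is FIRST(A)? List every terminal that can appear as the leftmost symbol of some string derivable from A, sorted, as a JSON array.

FIRST iteration:
iter 1:
  A via A→c: +{c}
  B via B→c a: +{c}
  C via C→b a: +{b}
  S via S→A a: +{c}
  S via S→a B: +{a}
  S: {a,c}  A: {c}  B: {c}  C: {b}
iter 2:
  A via A→C a: +{b}
  S via S→A a: +{b}
  S: {a,b,c}  A: {b,c}  B: {c}  C: {b}
iter 3: — fixpoint
  S: {a,b,c}  A: {b,c}  B: {c}  C: {b}

FIRST(A) = ["b", "c"]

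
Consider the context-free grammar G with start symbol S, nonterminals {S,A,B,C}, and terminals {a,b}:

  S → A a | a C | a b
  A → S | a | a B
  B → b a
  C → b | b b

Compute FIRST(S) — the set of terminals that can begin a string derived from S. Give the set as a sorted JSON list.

Compute FIRST by fixpoint:
[1]
  A via A→a: +{a}
  B via B→b a: +{b}
  C via C→b: +{b}
  S via S→A a: +{a}
  FIRST(S)={a}  FIRST(A)={a}  FIRST(B)={b}  FIRST(C)={b}
[2] (no change)
  FIRST(S)={a}  FIRST(A)={a}  FIRST(B)={b}  FIRST(C)={b}

FIRST(S) = ["a"]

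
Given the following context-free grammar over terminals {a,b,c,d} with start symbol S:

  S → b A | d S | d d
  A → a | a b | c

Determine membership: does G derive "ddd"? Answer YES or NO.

CNF form of G:
  S -> T1 A | T2 S | T2 T2
  A -> T0 T1 | a | c
  T0 -> a
  T1 -> b
  T2 -> d

CYK fill:
  T[0,0] 'd' = {T2}  orig:{}
  T[1,1] 'd' = {T2}  orig:{}
  T[2,2] 'd' = {T2}  orig:{}
  T[0,1] 'dd' = {S}
  T[1,2] 'dd' = {S}
  T[0,2] 'ddd' = {S}

S ∈ T[0,2] ⇒ YES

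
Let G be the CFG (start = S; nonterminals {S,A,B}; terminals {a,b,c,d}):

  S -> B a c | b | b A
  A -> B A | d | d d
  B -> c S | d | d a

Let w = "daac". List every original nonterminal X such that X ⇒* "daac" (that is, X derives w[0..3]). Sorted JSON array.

CNF form of G:
  S -> B X4 | T3 A | b
  A -> B A | T0 T0 | d
  B -> T0 T2 | T1 S | d
  T0 -> d
  T1 -> c
  T2 -> a
  T3 -> b
  X4 -> T2 T1

CYK table (by increasing span), restricted to cells inside w[0..3]:
  T[0,0] 'd' = {A,B,T0}  orig:{A,B}
  T[1,1] 'a' = {T2}  orig:{}
  T[2,2] 'a' = {T2}  orig:{}
  T[3,3] 'c' = {T1}  orig:{}
  T[0,1] 'da' = {B}
  T[1,2] 'aa' = ∅
  T[2,3] 'ac' = {X4}  orig:{}
  T[0,2] 'daa' = ∅
  T[1,3] 'aac' = ∅
  T[0,3] 'daac' = {S}

Original NTs in T[0,3] deriving "daac": ["S"]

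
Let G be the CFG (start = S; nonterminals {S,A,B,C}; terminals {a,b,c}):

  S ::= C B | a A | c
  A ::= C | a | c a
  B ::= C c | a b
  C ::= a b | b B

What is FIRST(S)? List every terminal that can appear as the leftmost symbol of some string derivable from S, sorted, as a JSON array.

FIRST iteration:
pass 1:
  A via A→a: +{a}
  A via A→c a: +{c}
  B via B→a b: +{a}
  C via C→a b: +{a}
  C via C→b B: +{b}
  S via S→C B: +{a,b}
  S via S→c: +{c}
  FIRST(S)={a,b,c}  FIRST(A)={a,c}  FIRST(B)={a}  FIRST(C)={a,b}
pass 2:
  A via A→C: +{b}
  B via B→C c: +{b}
  FIRST(S)={a,b,c}  FIRST(A)={a,b,c}  FIRST(B)={a,b}  FIRST(C)={a,b}
pass 3: (no change)
  FIRST(S)={a,b,c}  FIRST(A)={a,b,c}  FIRST(B)={a,b}  FIRST(C)={a,b}

FIRST(S) = ["a", "b", "c"]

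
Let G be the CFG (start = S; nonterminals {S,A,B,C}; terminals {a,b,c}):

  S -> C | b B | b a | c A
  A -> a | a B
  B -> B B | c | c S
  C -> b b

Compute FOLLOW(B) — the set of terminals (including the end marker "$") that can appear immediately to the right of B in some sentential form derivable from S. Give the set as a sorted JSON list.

Compute FIRST by fixpoint:
round 1:
  A via A→a: +{a}
  B via B→c: +{c}
  C via C→b b: +{b}
  S via S→C: +{b}
  S via S→c A: +{c}
  FIRST[S]={b,c}  FIRST[A]={a}  FIRST[B]={c}  FIRST[C]={b}
round 2: done
  FIRST[S]={b,c}  FIRST[A]={a}  FIRST[B]={c}  FIRST[C]={b}

Compute FOLLOW by fixpoint:
initialize: $ ∈ FOLLOW(S)
pass 1:
  B→B B: FOLLOW(B) ⊇ FIRST(B) = {c}; new: +{c}
  B→c S: FOLLOW(S) ⊇ FOLLOW(B) ⊇ {c}; new: +{c}
  S→C: FOLLOW(C) ⊇ FOLLOW(S) ⊇ {$,c}; new: +{$,c}
  S→b B: FOLLOW(B) ⊇ FOLLOW(S) ⊇ {$,c}; new: +{$}
  S→c A: FOLLOW(A) ⊇ FOLLOW(S) ⊇ {$,c}; new: +{$,c}
  FOLLOW[S]={$,c}  FOLLOW[A]={$,c}  FOLLOW[B]={$,c}  FOLLOW[C]={$,c}
pass 2: — fixpoint
  FOLLOW[S]={$,c}  FOLLOW[A]={$,c}  FOLLOW[B]={$,c}  FOLLOW[C]={$,c}

FOLLOW(B) = ["$", "c"]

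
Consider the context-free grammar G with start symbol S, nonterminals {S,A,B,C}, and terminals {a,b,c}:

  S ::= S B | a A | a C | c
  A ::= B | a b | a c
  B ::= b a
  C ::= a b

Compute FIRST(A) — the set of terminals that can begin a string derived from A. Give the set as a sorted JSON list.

FIRST iteration:
round 1:
  A via A→a b: +{a}
  B via B→b a: +{b}
  C via C→a b: +{a}
  S via S→a A: +{a}
  S via S→c: +{c}
  FIRST[S]={a,c}  FIRST[A]={a}  FIRST[B]={b}  FIRST[C]={a}
round 2:
  A via A→B: +{b}
  FIRST[S]={a,c}  FIRST[A]={a,b}  FIRST[B]={b}  FIRST[C]={a}
round 3: — fixpoint
  FIRST[S]={a,c}  FIRST[A]={a,b}  FIRST[B]={b}  FIRST[C]={a}

FIRST(A) = ["a", "b"]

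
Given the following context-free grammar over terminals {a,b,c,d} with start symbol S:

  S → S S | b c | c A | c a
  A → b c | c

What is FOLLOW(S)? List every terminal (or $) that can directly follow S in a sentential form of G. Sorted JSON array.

FIRST sets, iterate to fixpoint:
iter 1:
  A via A→b c: +{b}
  A via A→c: +{c}
  S via S→b c: +{b}
  S via S→c A: +{c}
  FIRST(S)={b,c}  FIRST(A)={b,c}
iter 2: done
  FIRST(S)={b,c}  FIRST(A)={b,c}

FOLLOW iteration:
initialize: $ ∈ FOLLOW(S)
[1]
  S→S S: FOLLOW(S) ⊇ FIRST(S) = {b,c}; new: +{b,c}
  S→c A: FOLLOW(A) ⊇ FOLLOW(S) ⊇ {$,b,c}; new: +{$,b,c}
  FOLLOW[S]={$,b,c}  FOLLOW[A]={$,b,c}
[2] — fixpoint
  FOLLOW[S]={$,b,c}  FOLLOW[A]={$,b,c}

FOLLOW(S) = ["$", "b", "c"]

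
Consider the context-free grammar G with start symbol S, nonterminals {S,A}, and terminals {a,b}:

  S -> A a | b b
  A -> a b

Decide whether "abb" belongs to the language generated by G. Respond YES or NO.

CNF form of G:
  S -> A T0 | T1 T1
  A -> T0 T1
  T0 -> a
  T1 -> b

Fill CYK table bottom-up:
  cell(0,0) a: {T0}  orig:{}
  cell(1,1) b: {T1}  orig:{}
  cell(2,2) b: {T1}  orig:{}
  cell(0,1) ab: {A}
  cell(1,2) bb: {S}
  cell(0,2) abb: ∅

S ∉ T[0,2] ⇒ NO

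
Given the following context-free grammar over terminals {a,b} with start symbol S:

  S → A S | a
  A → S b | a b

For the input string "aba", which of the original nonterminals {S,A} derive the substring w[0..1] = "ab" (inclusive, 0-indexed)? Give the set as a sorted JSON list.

Convert to CNF:
  S -> A S | a
  A -> S T0 | T1 T0
  T0 -> b
  T1 -> a

CYK table (by increasing span) (cells [i..j] with 0 ≤ i ≤ j ≤ 1 only):
  [0..0]={S,T1}  "a"  orig:{S}
  [1..1]={T0}  "b"  orig:{}
  [0..1]={A}  "ab"

Original NTs in T[0,1] deriving "ab": ["A"]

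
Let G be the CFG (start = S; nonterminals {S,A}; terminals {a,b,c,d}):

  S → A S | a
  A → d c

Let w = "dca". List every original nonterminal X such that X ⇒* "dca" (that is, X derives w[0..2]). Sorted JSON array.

Convert to CNF:
  S -> A S | a
  A -> T0 T1
  T0 -> d
  T1 -> c

CYK table (by increasing span) — only the sub-triangle for w[0..2]:
  cell(0,0) d: {T0}  orig:{}
  cell(1,1) c: {T1}  orig:{}
  cell(2,2) a: {S}
  cell(0,1) dc: {A}
  cell(1,2) ca: ∅
  cell(0,2) dca: {S}

Original NTs in T[0,2] deriving "dca": ["S"]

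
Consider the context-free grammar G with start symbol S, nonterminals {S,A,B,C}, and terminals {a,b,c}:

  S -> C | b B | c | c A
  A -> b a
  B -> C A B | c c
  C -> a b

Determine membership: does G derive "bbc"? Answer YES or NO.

Convert to CNF:
  S -> T0 B | T1 T0 | T2 A | c
  A -> T0 T1
  B -> C X3 | T2 T2
  C -> T1 T0
  T0 -> b
  T1 -> a
  T2 -> c
  X3 -> A B

CYK table (by increasing span):
  cell(0,0) b: {T0}  orig:{}
  cell(1,1) b: {T0}  orig:{}
  cell(2,2) c: {S,T2}  orig:{S}
  cell(0,1) bb: ∅
  cell(1,2) bc: ∅
  cell(0,2) bbc: ∅

S ∉ T[0,2] ⇒ NO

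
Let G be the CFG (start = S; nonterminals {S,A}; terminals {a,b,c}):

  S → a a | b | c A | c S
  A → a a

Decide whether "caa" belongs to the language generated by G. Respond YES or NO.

CNF form of G:
  S -> T0 T0 | T1 A | T1 S | b
  A -> T0 T0
  T0 -> a
  T1 -> c

Fill CYK table bottom-up:
  T[0,0] 'c' = {T1}  orig:{}
  T[1,1] 'a' = {T0}  orig:{}
  T[2,2] 'a' = {T0}  orig:{}
  T[0,1] 'ca' = ∅
  T[1,2] 'aa' = {A,S}
  T[0,2] 'caa' = {S}

S ∈ T[0,2] ⇒ YES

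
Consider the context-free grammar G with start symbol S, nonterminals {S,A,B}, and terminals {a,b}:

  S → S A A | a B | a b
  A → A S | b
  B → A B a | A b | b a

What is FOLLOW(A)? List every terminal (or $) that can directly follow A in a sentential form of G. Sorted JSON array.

Compute FIRST by fixpoint:
iter 1:
  A via A→b: +{b}
  B via B→A B a: +{b}
  S via S→a B: +{a}
  FIRST(S)={a}  FIRST(A)={b}  FIRST(B)={b}
iter 2: done
  FIRST(S)={a}  FIRST(A)={b}  FIRST(B)={b}

FOLLOW sets:
seed FOLLOW(S) with $
iter 1:
  A→A S: FOLLOW(A) ⊇ FIRST(S) = {a}; new: +{a}
  A→A S: FOLLOW(S) ⊇ FOLLOW(A) ⊇ {a}; new: +{a}
  B→A B a: FOLLOW(A) ⊇ FIRST(B) = {b}; new: +{b}
  B→A B a: FOLLOW(B) ⊇ FIRST(a) = {a}; new: +{a}
  S→S A A: FOLLOW(S) ⊇ FIRST(A) = {b}; new: +{b}
  S→S A A: FOLLOW(A) ⊇ FOLLOW(S) ⊇ {$,a,b}; new: +{$}
  S→a B: FOLLOW(B) ⊇ FOLLOW(S) ⊇ {$,a,b}; new: +{$,b}
  FOLLOW(S)={$,a,b}  FOLLOW(A)={$,a,b}  FOLLOW(B)={$,a,b}
iter 2: done
  FOLLOW(S)={$,a,b}  FOLLOW(A)={$,a,b}  FOLLOW(B)={$,a,b}

FOLLOW(A) = ["$", "a", "b"]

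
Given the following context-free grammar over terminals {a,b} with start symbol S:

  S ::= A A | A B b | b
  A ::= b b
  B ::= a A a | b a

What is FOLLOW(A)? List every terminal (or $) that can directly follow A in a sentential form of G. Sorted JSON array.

Compute FIRST by fixpoint:
iter 1:
  A via A→b b: +{b}
  B via B→a A a: +{a}
  B via B→b a: +{b}
  S via S→A A: +{b}
  S: {b}  A: {b}  B: {a,b}
iter 2: — fixpoint
  S: {b}  A: {b}  B: {a,b}

Compute FOLLOW by fixpoint:
FOLLOW(S) := {$}
[1]
  B→a A a: FOLLOW(A) ⊇ FIRST(a) = {a}; new: +{a}
  S→A A: FOLLOW(A) ⊇ FIRST(A) = {b}; new: +{b}
  S→A A: FOLLOW(A) ⊇ FOLLOW(S) ⊇ {$}; new: +{$}
  S→A B b: FOLLOW(B) ⊇ FIRST(b) = {b}; new: +{b}
  FOLLOW[S]={$}  FOLLOW[A]={$,a,b}  FOLLOW[B]={b}
[2] (stable)
  FOLLOW[S]={$}  FOLLOW[A]={$,a,b}  FOLLOW[B]={b}

FOLLOW(A) = ["$", "a", "b"]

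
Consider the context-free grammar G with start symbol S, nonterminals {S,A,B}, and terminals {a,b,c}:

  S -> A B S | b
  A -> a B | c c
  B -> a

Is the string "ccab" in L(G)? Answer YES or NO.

CNF form of G:
  S -> A X2 | b
  A -> T0 B | T1 T1
  B -> a
  T0 -> a
  T1 -> c
  X2 -> B S

CYK table (by increasing span):
  [0..0]={T1}  "c"  orig:{}
  [1..1]={T1}  "c"  orig:{}
  [2..2]={B,T0}  "a"  orig:{B}
  [3..3]={S}  "b"
  [0..1]={A}  "cc"
  [1..2]=∅  "ca"
  [2..3]={X2}  "ab"  orig:{}
  [0..2]=∅  "cca"
  [1..3]=∅  "cab"
  [0..3]={S}  "ccab"

S ∈ T[0,3] ⇒ YES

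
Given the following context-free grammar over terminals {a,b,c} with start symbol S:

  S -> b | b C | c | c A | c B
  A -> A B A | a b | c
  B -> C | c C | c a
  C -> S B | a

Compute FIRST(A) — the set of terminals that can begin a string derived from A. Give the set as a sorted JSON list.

Compute FIRST by fixpoint:
[1]
  A via A→a b: +{a}
  A via A→c: +{c}
  B via B→c C: +{c}
  C via C→a: +{a}
  S via S→b: +{b}
  S via S→c: +{c}
  S: {b,c}  A: {a,c}  B: {c}  C: {a}
[2]
  B via B→C: +{a}
  C via C→S B: +{b,c}
  S: {b,c}  A: {a,c}  B: {a,c}  C: {a,b,c}
[3]
  B via B→C: +{b}
  S: {b,c}  A: {a,c}  B: {a,b,c}  C: {a,b,c}
[4] done
  S: {b,c}  A: {a,c}  B: {a,b,c}  C: {a,b,c}

FIRST(A) = ["a", "c"]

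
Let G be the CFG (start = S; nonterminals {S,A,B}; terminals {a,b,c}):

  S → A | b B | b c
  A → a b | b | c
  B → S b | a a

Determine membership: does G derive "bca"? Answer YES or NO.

Convert to CNF:
  S -> T0 T1 | T1 B | T1 T2 | b | c
  A -> T0 T1 | b | c
  B -> S T1 | T0 T0
  T0 -> a
  T1 -> b
  T2 -> c

CYK table (by increasing span):
  cell(0,0) b: {A,S,T1}  orig:{A,S}
  cell(1,1) c: {A,S,T2}  orig:{A,S}
  cell(2,2) a: {T0}  orig:{}
  cell(0,1) bc: {S}
  cell(1,2) ca: ∅
  cell(0,2) bca: ∅

S ∉ T[0,2] ⇒ NO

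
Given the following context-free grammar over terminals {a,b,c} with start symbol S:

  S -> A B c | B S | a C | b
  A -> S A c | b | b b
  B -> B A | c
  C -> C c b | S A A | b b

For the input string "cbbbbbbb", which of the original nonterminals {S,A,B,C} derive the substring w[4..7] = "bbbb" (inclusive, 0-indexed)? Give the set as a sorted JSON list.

CNF form of G:
  S -> A X6 | B S | T2 C | b
  A -> S X3 | T1 T1 | b
  B -> B A | c
  C -> C X4 | S X5 | T1 T1
  T0 -> c
  T1 -> b
  T2 -> a
  X3 -> A T0
  X4 -> T0 T1
  X5 -> A A
  X6 -> B T0

CYK table (by increasing span) — only the sub-triangle for w[4..7]:
  cell(4,4) b: {A,S,T1}  orig:{A,S}
  cell(5,5) b: {A,S,T1}  orig:{A,S}
  cell(6,6) b: {A,S,T1}  orig:{A,S}
  cell(7,7) b: {A,S,T1}  orig:{A,S}
  cell(4,5) bb: {A,C,X5}  orig:{A,C}
  cell(5,6) bb: {A,C,X5}  orig:{A,C}
  cell(6,7) bb: {A,C,X5}  orig:{A,C}
  cell(4,6) bbb: {C,X5}  orig:{C}
  cell(5,7) bbb: {C,X5}  orig:{C}
  cell(4,7) bbbb: {C,X5}  orig:{C}

Original NTs in T[4,7] deriving "bbbb": ["C"]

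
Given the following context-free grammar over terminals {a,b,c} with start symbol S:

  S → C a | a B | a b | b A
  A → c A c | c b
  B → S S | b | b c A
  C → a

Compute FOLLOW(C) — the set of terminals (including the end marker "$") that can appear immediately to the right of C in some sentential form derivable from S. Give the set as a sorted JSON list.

FIRST sets, iterate to fixpoint:
round 1:
  A via A→c A c: +{c}
  B via B→b: +{b}
  C via C→a: +{a}
  S via S→C a: +{a}
  S via S→b A: +{b}
  FIRST[S]={a,b}  FIRST[A]={c}  FIRST[B]={b}  FIRST[C]={a}
round 2:
  B via B→S S: +{a}
  FIRST[S]={a,b}  FIRST[A]={c}  FIRST[B]={a,b}  FIRST[C]={a}
round 3: — fixpoint
  FIRST[S]={a,b}  FIRST[A]={c}  FIRST[B]={a,b}  FIRST[C]={a}

FOLLOW sets:
initialize: $ ∈ FOLLOW(S)
[1]
  A→c A c: FOLLOW(A) ⊇ FIRST(c) = {c}; new: +{c}
  B→S S: FOLLOW(S) ⊇ FIRST(S) = {a,b}; new: +{a,b}
  S→C a: FOLLOW(C) ⊇ FIRST(a) = {a}; new: +{a}
  S→a B: FOLLOW(B) ⊇ FOLLOW(S) ⊇ {$,a,b}; new: +{$,a,b}
  S→b A: FOLLOW(A) ⊇ FOLLOW(S) ⊇ {$,a,b}; new: +{$,a,b}
  S: {$,a,b}  A: {$,a,b,c}  B: {$,a,b}  C: {a}
[2] — fixpoint
  S: {$,a,b}  A: {$,a,b,c}  B: {$,a,b}  C: {a}

FOLLOW(C) = ["a"]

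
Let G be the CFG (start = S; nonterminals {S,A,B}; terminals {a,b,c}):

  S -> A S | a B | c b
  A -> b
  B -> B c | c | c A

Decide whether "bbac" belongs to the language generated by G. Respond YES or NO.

Convert to CNF:
  S -> A S | T0 T2 | T1 B
  A -> b
  B -> B T0 | T0 A | c
  T0 -> c
  T1 -> a
  T2 -> b

Fill CYK table bottom-up:
  [0..0]={A,T2}  "b"  orig:{A}
  [1..1]={A,T2}  "b"  orig:{A}
  [2..2]={T1}  "a"  orig:{}
  [3..3]={B,T0}  "c"  orig:{B}
  [0..1]=∅  "bb"
  [1..2]=∅  "ba"
  [2..3]={S}  "ac"
  [0..2]=∅  "bba"
  [1..3]={S}  "bac"
  [0..3]={S}  "bbac"

S ∈ T[0,3] ⇒ YES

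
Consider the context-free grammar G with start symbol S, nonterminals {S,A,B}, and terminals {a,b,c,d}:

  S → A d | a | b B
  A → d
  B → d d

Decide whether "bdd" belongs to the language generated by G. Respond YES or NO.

CNF form of G:
  S -> A T0 | T1 B | a
  A -> d
  B -> T0 T0
  T0 -> d
  T1 -> b

CYK fill:
  cell(0,0) b: {T1}  orig:{}
  cell(1,1) d: {A,T0}  orig:{A}
  cell(2,2) d: {A,T0}  orig:{A}
  cell(0,1) bd: ∅
  cell(1,2) dd: {B,S}
  cell(0,2) bdd: {S}

S ∈ T[0,2] ⇒ YES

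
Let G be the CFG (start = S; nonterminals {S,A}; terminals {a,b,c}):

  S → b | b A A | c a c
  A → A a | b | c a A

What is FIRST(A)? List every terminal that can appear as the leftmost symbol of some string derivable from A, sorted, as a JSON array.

FIRST sets, iterate to fixpoint:
iter 1:
  A via A→b: +{b}
  A via A→c a A: +{c}
  S via S→b: +{b}
  S via S→c a c: +{c}
  S: {b,c}  A: {b,c}
iter 2: (no change)
  S: {b,c}  A: {b,c}

FIRST(A) = ["b", "c"]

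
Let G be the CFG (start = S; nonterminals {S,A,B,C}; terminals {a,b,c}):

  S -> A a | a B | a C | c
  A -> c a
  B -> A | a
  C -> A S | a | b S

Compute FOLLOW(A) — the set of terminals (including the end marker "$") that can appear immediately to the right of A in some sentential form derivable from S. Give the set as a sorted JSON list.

FIRST sets, iterate to fixpoint:
pass 1:
  A via A→c a: +{c}
  B via B→A: +{c}
  B via B→a: +{a}
  C via C→A S: +{c}
  C via C→a: +{a}
  C via C→b S: +{b}
  S via S→A a: +{c}
  S via S→a B: +{a}
  FIRST[S]={a,c}  FIRST[A]={c}  FIRST[B]={a,c}  FIRST[C]={a,b,c}
pass 2: (stable)
  FIRST[S]={a,c}  FIRST[A]={c}  FIRST[B]={a,c}  FIRST[C]={a,b,c}

Compute FOLLOW by fixpoint:
seed FOLLOW(S) with $
iter 1:
  C→A S: FOLLOW(A) ⊇ FIRST(S) = {a,c}; new: +{a,c}
  S→a B: FOLLOW(B) ⊇ FOLLOW(S) ⊇ {$}; new: +{$}
  S→a C: FOLLOW(C) ⊇ FOLLOW(S) ⊇ {$}; new: +{$}
  FOLLOW(S)={$}  FOLLOW(A)={a,c}  FOLLOW(B)={$}  FOLLOW(C)={$}
iter 2:
  B→A: FOLLOW(A) ⊇ FOLLOW(B) ⊇ {$}; new: +{$}
  FOLLOW(S)={$}  FOLLOW(A)={$,a,c}  FOLLOW(B)={$}  FOLLOW(C)={$}
iter 3: (no change)
  FOLLOW(S)={$}  FOLLOW(A)={$,a,c}  FOLLOW(B)={$}  FOLLOW(C)={$}

FOLLOW(A) = ["$", "a", "c"]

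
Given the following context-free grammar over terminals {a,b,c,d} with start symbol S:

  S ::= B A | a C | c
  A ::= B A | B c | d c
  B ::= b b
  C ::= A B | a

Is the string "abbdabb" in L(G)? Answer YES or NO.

Convert to CNF:
  S -> B A | T3 C | c
  A -> B A | B T0 | T1 T0
  B -> T2 T2
  C -> A B | a
  T0 -> c
  T1 -> d
  T2 -> b
  T3 -> a

Fill CYK table bottom-up:
  T[0,0] 'a' = {C,T3}  orig:{C}
  T[1,1] 'b' = {T2}  orig:{}
  T[2,2] 'b' = {T2}  orig:{}
  T[3,3] 'd' = {T1}  orig:{}
  T[4,4] 'a' = {C,T3}  orig:{C}
  T[5,5] 'b' = {T2}  orig:{}
  T[6,6] 'b' = {T2}  orig:{}
  T[0,1] 'ab' = ∅
  T[1,2] 'bb' = {B}
  T[2,3] 'bd' = ∅
  T[3,4] 'da' = ∅
  T[4,5] 'ab' = ∅
  T[5,6] 'bb' = {B}
  T[0,2] 'abb' = ∅
  T[1,3] 'bbd' = ∅
  T[2,4] 'bda' = ∅
  T[3,5] 'dab' = ∅
  T[4,6] 'abb' = ∅
  T[0,3] 'abbd' = ∅
  T[1,4] 'bbda' = ∅
  T[2,5] 'bdab' = ∅
  T[3,6] 'dabb' = ∅
  T[0,4] 'abbda' = ∅
  T[1,5] 'bbdab' = ∅
  T[2,6] 'bdabb' = ∅
  T[0,5] 'abbdab' = ∅
  T[1,6] 'bbdabb' = ∅
  T[0,6] 'abbdabb' = ∅

S ∉ T[0,6] ⇒ NO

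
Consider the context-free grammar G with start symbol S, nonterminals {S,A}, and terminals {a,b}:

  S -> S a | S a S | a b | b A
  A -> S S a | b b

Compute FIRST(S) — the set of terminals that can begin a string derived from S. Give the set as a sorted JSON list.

FIRST sets, iterate to fixpoint:
[1]
  A via A→b b: +{b}
  S via S→a b: +{a}
  S via S→b A: +{b}
  FIRST(S)={a,b}  FIRST(A)={b}
[2]
  A via A→S S a: +{a}
  FIRST(S)={a,b}  FIRST(A)={a,b}
[3] (no change)
  FIRST(S)={a,b}  FIRST(A)={a,b}

FIRST(S) = ["a", "b"]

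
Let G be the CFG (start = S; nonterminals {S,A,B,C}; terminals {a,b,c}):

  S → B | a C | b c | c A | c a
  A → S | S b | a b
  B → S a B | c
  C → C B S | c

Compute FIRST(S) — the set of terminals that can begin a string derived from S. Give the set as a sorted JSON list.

Compute FIRST by fixpoint:
iter 1:
  A via A→a b: +{a}
  B via B→c: +{c}
  C via C→c: +{c}
  S via S→B: +{c}
  S via S→a C: +{a}
  S via S→b c: +{b}
  FIRST[S]={a,b,c}  FIRST[A]={a}  FIRST[B]={c}  FIRST[C]={c}
iter 2:
  A via A→S: +{b,c}
  B via B→S a B: +{a,b}
  FIRST[S]={a,b,c}  FIRST[A]={a,b,c}  FIRST[B]={a,b,c}  FIRST[C]={c}
iter 3: — fixpoint
  FIRST[S]={a,b,c}  FIRST[A]={a,b,c}  FIRST[B]={a,b,c}  FIRST[C]={c}

FIRST(S) = ["a", "b", "c"]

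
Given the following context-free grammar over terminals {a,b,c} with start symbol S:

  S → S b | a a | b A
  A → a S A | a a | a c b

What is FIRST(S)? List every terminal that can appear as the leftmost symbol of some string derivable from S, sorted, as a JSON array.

Compute FIRST by fixpoint:
[1]
  A via A→a S A: +{a}
  S via S→a a: +{a}
  S via S→b A: +{b}
  FIRST[S]={a,b}  FIRST[A]={a}
[2] done
  FIRST[S]={a,b}  FIRST[A]={a}

FIRST(S) = ["a", "b"]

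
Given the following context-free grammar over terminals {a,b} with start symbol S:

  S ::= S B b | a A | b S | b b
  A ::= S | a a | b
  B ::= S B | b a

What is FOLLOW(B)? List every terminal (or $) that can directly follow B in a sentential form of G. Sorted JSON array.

FIRST iteration:
pass 1:
  A via A→a a: +{a}
  A via A→b: +{b}
  B via B→b a: +{b}
  S via S→a A: +{a}
  S via S→b S: +{b}
  S: {a,b}  A: {a,b}  B: {b}
pass 2:
  B via B→S B: +{a}
  S: {a,b}  A: {a,b}  B: {a,b}
pass 3: (stable)
  S: {a,b}  A: {a,b}  B: {a,b}

FOLLOW sets:
initialize: $ ∈ FOLLOW(S)
pass 1:
  B→S B: FOLLOW(S) ⊇ FIRST(B) = {a,b}; new: +{a,b}
  S→S B b: FOLLOW(B) ⊇ FIRST(b) = {b}; new: +{b}
  S→a A: FOLLOW(A) ⊇ FOLLOW(S) ⊇ {$,a,b}; new: +{$,a,b}
  S: {$,a,b}  A: {$,a,b}  B: {b}
pass 2: done
  S: {$,a,b}  A: {$,a,b}  B: {b}

FOLLOW(B) = ["b"]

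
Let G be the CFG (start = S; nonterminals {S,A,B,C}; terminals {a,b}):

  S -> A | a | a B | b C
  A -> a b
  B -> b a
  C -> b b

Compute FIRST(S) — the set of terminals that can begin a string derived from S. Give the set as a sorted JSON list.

FIRST iteration:
pass 1:
  A via A→a b: +{a}
  B via B→b a: +{b}
  C via C→b b: +{b}
  S via S→A: +{a}
  S via S→b C: +{b}
  S: {a,b}  A: {a}  B: {b}  C: {b}
pass 2: done
  S: {a,b}  A: {a}  B: {b}  C: {b}

FIRST(S) = ["a", "b"]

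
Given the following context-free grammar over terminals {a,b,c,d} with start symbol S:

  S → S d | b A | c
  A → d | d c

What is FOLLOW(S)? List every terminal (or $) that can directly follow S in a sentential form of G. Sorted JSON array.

Compute FIRST by fixpoint:
round 1:
  A via A→d: +{d}
  S via S→b A: +{b}
  S via S→c: +{c}
  S: {b,c}  A: {d}
round 2: done
  S: {b,c}  A: {d}

FOLLOW iteration:
FOLLOW(S) := {$}
pass 1:
  S→S d: FOLLOW(S) ⊇ FIRST(d) = {d}; new: +{d}
  S→b A: FOLLOW(A) ⊇ FOLLOW(S) ⊇ {$,d}; new: +{$,d}
  S: {$,d}  A: {$,d}
pass 2: (no change)
  S: {$,d}  A: {$,d}

FOLLOW(S) = ["$", "d"]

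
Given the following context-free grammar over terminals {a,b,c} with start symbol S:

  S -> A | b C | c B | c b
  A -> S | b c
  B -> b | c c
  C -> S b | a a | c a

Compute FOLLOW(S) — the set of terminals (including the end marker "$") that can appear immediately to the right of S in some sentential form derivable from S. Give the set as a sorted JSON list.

Compute FIRST by fixpoint:
[1]
  A via A→b c: +{b}
  B via B→b: +{b}
  B via B→c c: +{c}
  C via C→a a: +{a}
  C via C→c a: +{c}
  S via S→A: +{b}
  S via S→c B: +{c}
  FIRST(S)={b,c}  FIRST(A)={b}  FIRST(B)={b,c}  FIRST(C)={a,c}
[2]
  A via A→S: +{c}
  C via C→S b: +{b}
  FIRST(S)={b,c}  FIRST(A)={b,c}  FIRST(B)={b,c}  FIRST(C)={a,b,c}
[3] (stable)
  FIRST(S)={b,c}  FIRST(A)={b,c}  FIRST(B)={b,c}  FIRST(C)={a,b,c}

FOLLOW sets:
seed FOLLOW(S) with $
pass 1:
  C→S b: FOLLOW(S) ⊇ FIRST(b) = {b}; new: +{b}
  S→A: FOLLOW(A) ⊇ FOLLOW(S) ⊇ {$,b}; new: +{$,b}
  S→b C: FOLLOW(C) ⊇ FOLLOW(S) ⊇ {$,b}; new: +{$,b}
  S→c B: FOLLOW(B) ⊇ FOLLOW(S) ⊇ {$,b}; new: +{$,b}
  S: {$,b}  A: {$,b}  B: {$,b}  C: {$,b}
pass 2: done
  S: {$,b}  A: {$,b}  B: {$,b}  C: {$,b}

FOLLOW(S) = ["$", "b"]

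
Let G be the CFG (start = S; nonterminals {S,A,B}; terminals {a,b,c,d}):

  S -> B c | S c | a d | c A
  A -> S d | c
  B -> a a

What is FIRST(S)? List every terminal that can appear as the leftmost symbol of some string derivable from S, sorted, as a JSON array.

FIRST sets, iterate to fixpoint:
[1]
  A via A→c: +{c}
  B via B→a a: +{a}
  S via S→B c: +{a}
  S via S→c A: +{c}
  FIRST[S]={a,c}  FIRST[A]={c}  FIRST[B]={a}
[2]
  A via A→S d: +{a}
  FIRST[S]={a,c}  FIRST[A]={a,c}  FIRST[B]={a}
[3] — fixpoint
  FIRST[S]={a,c}  FIRST[A]={a,c}  FIRST[B]={a}

FIRST(S) = ["a", "c"]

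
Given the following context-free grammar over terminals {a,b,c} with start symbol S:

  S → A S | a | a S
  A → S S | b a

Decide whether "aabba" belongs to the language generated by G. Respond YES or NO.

CNF form of G:
  S -> A S | T1 S | a
  A -> S S | T0 T1
  T0 -> b
  T1 -> a

Fill CYK table bottom-up:
  T[0,0] 'a' = {S,T1}  orig:{S}
  T[1,1] 'a' = {S,T1}  orig:{S}
  T[2,2] 'b' = {T0}  orig:{}
  T[3,3] 'b' = {T0}  orig:{}
  T[4,4] 'a' = {S,T1}  orig:{S}
  T[0,1] 'aa' = {A,S}
  T[1,2] 'ab' = ∅
  T[2,3] 'bb' = ∅
  T[3,4] 'ba' = {A}
  T[0,2] 'aab' = ∅
  T[1,3] 'abb' = ∅
  T[2,4] 'bba' = ∅
  T[0,3] 'aabb' = ∅
  T[1,4] 'abba' = ∅
  T[0,4] 'aabba' = ∅

S ∉ T[0,4] ⇒ NO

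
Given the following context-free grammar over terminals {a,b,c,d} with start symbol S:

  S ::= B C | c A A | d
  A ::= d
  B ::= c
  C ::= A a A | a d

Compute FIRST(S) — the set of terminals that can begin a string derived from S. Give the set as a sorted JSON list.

Compute FIRST by fixpoint:
iter 1:
  A via A→d: +{d}
  B via B→c: +{c}
  C via C→A a A: +{d}
  C via C→a d: +{a}
  S via S→B C: +{c}
  S via S→d: +{d}
  FIRST(S)={c,d}  FIRST(A)={d}  FIRST(B)={c}  FIRST(C)={a,d}
iter 2: (stable)
  FIRST(S)={c,d}  FIRST(A)={d}  FIRST(B)={c}  FIRST(C)={a,d}

FIRST(S) = ["c", "d"]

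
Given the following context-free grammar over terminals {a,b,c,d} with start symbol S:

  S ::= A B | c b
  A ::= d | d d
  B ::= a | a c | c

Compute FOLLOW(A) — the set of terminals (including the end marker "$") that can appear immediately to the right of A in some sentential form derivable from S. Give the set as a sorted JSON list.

FIRST sets, iterate to fixpoint:
pass 1:
  A via A→d: +{d}
  B via B→a: +{a}
  B via B→c: +{c}
  S via S→A B: +{d}
  S via S→c b: +{c}
  S: {c,d}  A: {d}  B: {a,c}
pass 2: (stable)
  S: {c,d}  A: {d}  B: {a,c}

FOLLOW sets:
seed FOLLOW(S) with $
iter 1:
  S→A B: FOLLOW(A) ⊇ FIRST(B) = {a,c}; new: +{a,c}
  S→A B: FOLLOW(B) ⊇ FOLLOW(S) ⊇ {$}; new: +{$}
  FOLLOW(S)={$}  FOLLOW(A)={a,c}  FOLLOW(B)={$}
iter 2: (stable)
  FOLLOW(S)={$}  FOLLOW(A)={a,c}  FOLLOW(B)={$}

FOLLOW(A) = ["a", "c"]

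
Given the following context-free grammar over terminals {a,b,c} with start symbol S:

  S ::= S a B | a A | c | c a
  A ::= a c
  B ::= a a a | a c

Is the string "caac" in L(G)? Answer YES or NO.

Convert to CNF:
  S -> S X3 | T0 A | T1 T0 | c
  A -> T0 T1
  B -> T0 T1 | T0 X2
  T0 -> a
  T1 -> c
  X2 -> T0 T0
  X3 -> T0 B

CYK fill:
  [0..0]={S,T1}  "c"  orig:{S}
  [1..1]={T0}  "a"  orig:{}
  [2..2]={T0}  "a"  orig:{}
  [3..3]={S,T1}  "c"  orig:{S}
  [0..1]={S}  "ca"
  [1..2]={X2}  "aa"  orig:{}
  [2..3]={A,B}  "ac"
  [0..2]=∅  "caa"
  [1..3]={S,X3}  "aac"  orig:{S}
  [0..3]={S}  "caac"

S ∈ T[0,3] ⇒ YES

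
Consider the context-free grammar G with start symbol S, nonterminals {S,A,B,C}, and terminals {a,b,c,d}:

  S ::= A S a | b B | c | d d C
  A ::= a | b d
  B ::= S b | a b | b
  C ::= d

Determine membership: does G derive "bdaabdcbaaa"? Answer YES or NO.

Convert to CNF:
  S -> A X3 | T0 B | T1 X4 | c
  A -> T0 T1 | a
  B -> S T0 | T2 T0 | b
  C -> d
  T0 -> b
  T1 -> d
  T2 -> a
  X3 -> S T2
  X4 -> T1 C

CYK table (by increasing span):
  cell(0,0) b: {B,T0}  orig:{B}
  cell(1,1) d: {C,T1}  orig:{C}
  cell(2,2) a: {A,T2}  orig:{A}
  cell(3,3) a: {A,T2}  orig:{A}
  cell(4,4) b: {B,T0}  orig:{B}
  cell(5,5) d: {C,T1}  orig:{C}
  cell(6,6) c: {S}
  cell(7,7) b: {B,T0}  orig:{B}
  cell(8,8) a: {A,T2}  orig:{A}
  cell(9,9) a: {A,T2}  orig:{A}
  cell(10,10) a: {A,T2}  orig:{A}
  cell(0,1) bd: {A}
  cell(1,2) da: ∅
  cell(2,3) aa: ∅
  cell(3,4) ab: {B}
  cell(4,5) bd: {A}
  cell(5,6) dc: ∅
  cell(6,7) cb: {B}
  cell(7,8) ba: ∅
  cell(8,9) aa: ∅
  cell(9,10) aa: ∅
  cell(0,2) bda: ∅
  cell(1,3) daa: ∅
  cell(2,4) aab: ∅
  cell(3,5) abd: ∅
  cell(4,6) bdc: ∅
  cell(5,7) dcb: ∅
  cell(6,8) cba: ∅
  cell(7,9) baa: ∅
  cell(8,10) aaa: ∅
  cell(0,3) bdaa: ∅
  cell(1,4) daab: ∅
  cell(2,5) aabd: ∅
  cell(3,6) abdc: ∅
  cell(4,7) bdcb: ∅
  cell(5,8) dcba: ∅
  cell(6,9) cbaa: ∅
  cell(7,10) baaa: ∅
  cell(0,4) bdaab: ∅
  cell(1,5) daabd: ∅
  cell(2,6) aabdc: ∅
  cell(3,7) abdcb: ∅
  cell(4,8) bdcba: ∅
  cell(5,9) dcbaa: ∅
  cell(6,10) cbaaa: ∅
  cell(0,5) bdaabd: ∅
  cell(1,6) daabdc: ∅
  cell(2,7) aabdcb: ∅
  cell(3,8) abdcba: ∅
  cell(4,9) bdcbaa: ∅
  cell(5,10) dcbaaa: ∅
  cell(0,6) bdaabdc: ∅
  cell(1,7) daabdcb: ∅
  cell(2,8) aabdcba: ∅
  cell(3,9) abdcbaa: ∅
  cell(4,10) bdcbaaa: ∅
  cell(0,7) bdaabdcb: ∅
  cell(1,8) daabdcba: ∅
  cell(2,9) aabdcbaa: ∅
  cell(3,10) abdcbaaa: ∅
  cell(0,8) bdaabdcba: ∅
  cell(1,9) daabdcbaa: ∅
  cell(2,10) aabdcbaaa: ∅
  cell(0,9) bdaabdcbaa: ∅
  cell(1,10) daabdcbaaa: ∅
  cell(0,10) bdaabdcbaaa: ∅

S ∉ T[0,10] ⇒ NO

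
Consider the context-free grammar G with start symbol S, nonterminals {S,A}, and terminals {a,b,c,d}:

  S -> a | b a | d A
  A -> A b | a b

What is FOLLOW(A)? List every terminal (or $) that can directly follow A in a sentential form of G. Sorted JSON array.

FIRST iteration:
[1]
  A via A→a b: +{a}
  S via S→a: +{a}
  S via S→b a: +{b}
  S via S→d A: +{d}
  FIRST[S]={a,b,d}  FIRST[A]={a}
[2] — fixpoint
  FIRST[S]={a,b,d}  FIRST[A]={a}

FOLLOW iteration:
seed FOLLOW(S) with $
iter 1:
  A→A b: FOLLOW(A) ⊇ FIRST(b) = {b}; new: +{b}
  S→d A: FOLLOW(A) ⊇ FOLLOW(S) ⊇ {$}; new: +{$}
  S: {$}  A: {$,b}
iter 2: (no change)
  S: {$}  A: {$,b}

FOLLOW(A) = ["$", "b"]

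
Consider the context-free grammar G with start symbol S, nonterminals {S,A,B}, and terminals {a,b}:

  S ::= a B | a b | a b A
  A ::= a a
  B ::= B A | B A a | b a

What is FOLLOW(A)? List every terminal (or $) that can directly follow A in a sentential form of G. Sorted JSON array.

FIRST sets, iterate to fixpoint:
[1]
  A via A→a a: +{a}
  B via B→b a: +{b}
  S via S→a B: +{a}
  FIRST[S]={a}  FIRST[A]={a}  FIRST[B]={b}
[2] (stable)
  FIRST[S]={a}  FIRST[A]={a}  FIRST[B]={b}

Compute FOLLOW by fixpoint:
FOLLOW(S) := {$}
pass 1:
  B→B A: FOLLOW(B) ⊇ FIRST(A) = {a}; new: +{a}
  B→B A: FOLLOW(A) ⊇ FOLLOW(B) ⊇ {a}; new: +{a}
  S→a B: FOLLOW(B) ⊇ FOLLOW(S) ⊇ {$}; new: +{$}
  S→a b A: FOLLOW(A) ⊇ FOLLOW(S) ⊇ {$}; new: +{$}
  FOLLOW[S]={$}  FOLLOW[A]={$,a}  FOLLOW[B]={$,a}
pass 2: done
  FOLLOW[S]={$}  FOLLOW[A]={$,a}  FOLLOW[B]={$,a}

FOLLOW(A) = ["$", "a"]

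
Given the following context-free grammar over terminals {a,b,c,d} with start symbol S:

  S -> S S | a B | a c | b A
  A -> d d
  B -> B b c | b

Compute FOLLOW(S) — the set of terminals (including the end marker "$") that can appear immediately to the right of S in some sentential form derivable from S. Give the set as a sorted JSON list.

Compute FIRST by fixpoint:
iter 1:
  A via A→d d: +{d}
  B via B→b: +{b}
  S via S→a B: +{a}
  S via S→b A: +{b}
  FIRST(S)={a,b}  FIRST(A)={d}  FIRST(B)={b}
iter 2: done
  FIRST(S)={a,b}  FIRST(A)={d}  FIRST(B)={b}

Compute FOLLOW by fixpoint:
seed FOLLOW(S) with $
iter 1:
  B→B b c: FOLLOW(B) ⊇ FIRST(b) = {b}; new: +{b}
  S→S S: FOLLOW(S) ⊇ FIRST(S) = {a,b}; new: +{a,b}
  S→a B: FOLLOW(B) ⊇ FOLLOW(S) ⊇ {$,a,b}; new: +{$,a}
  S→b A: FOLLOW(A) ⊇ FOLLOW(S) ⊇ {$,a,b}; new: +{$,a,b}
  S: {$,a,b}  A: {$,a,b}  B: {$,a,b}
iter 2: (no change)
  S: {$,a,b}  A: {$,a,b}  B: {$,a,b}

FOLLOW(S) = ["$", "a", "b"]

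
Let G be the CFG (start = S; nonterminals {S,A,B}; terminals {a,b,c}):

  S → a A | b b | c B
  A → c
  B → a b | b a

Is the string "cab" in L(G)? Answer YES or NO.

Convert to CNF:
  S -> T0 A | T1 T1 | T2 B
  A -> c
  B -> T0 T1 | T1 T0
  T0 -> a
  T1 -> b
  T2 -> c

CYK fill:
  cell(0,0) c: {A,T2}  orig:{A}
  cell(1,1) a: {T0}  orig:{}
  cell(2,2) b: {T1}  orig:{}
  cell(0,1) ca: ∅
  cell(1,2) ab: {B}
  cell(0,2) cab: {S}

S ∈ T[0,2] ⇒ YES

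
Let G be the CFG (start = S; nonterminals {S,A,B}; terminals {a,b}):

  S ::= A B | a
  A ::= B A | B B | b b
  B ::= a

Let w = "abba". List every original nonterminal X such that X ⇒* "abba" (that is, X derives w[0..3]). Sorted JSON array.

Convert to CNF:
  S -> A B | a
  A -> B A | B B | T0 T0
  B -> a
  T0 -> b

CYK fill — only the sub-triangle for w[0..3]:
  T[0,0] 'a' = {B,S}
  T[1,1] 'b' = {T0}  orig:{}
  T[2,2] 'b' = {T0}  orig:{}
  T[3,3] 'a' = {B,S}
  T[0,1] 'ab' = ∅
  T[1,2] 'bb' = {A}
  T[2,3] 'ba' = ∅
  T[0,2] 'abb' = {A}
  T[1,3] 'bba' = {S}
  T[0,3] 'abba' = {S}

Original NTs in T[0,3] deriving "abba": ["S"]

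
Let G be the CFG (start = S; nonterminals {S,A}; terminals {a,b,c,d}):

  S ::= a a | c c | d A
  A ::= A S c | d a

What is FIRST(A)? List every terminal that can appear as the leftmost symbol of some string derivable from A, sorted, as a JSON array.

FIRST iteration:
[1]
  A via A→d a: +{d}
  S via S→a a: +{a}
  S via S→c c: +{c}
  S via S→d A: +{d}
  FIRST(S)={a,c,d}  FIRST(A)={d}
[2] (stable)
  FIRST(S)={a,c,d}  FIRST(A)={d}

FIRST(A) = ["d"]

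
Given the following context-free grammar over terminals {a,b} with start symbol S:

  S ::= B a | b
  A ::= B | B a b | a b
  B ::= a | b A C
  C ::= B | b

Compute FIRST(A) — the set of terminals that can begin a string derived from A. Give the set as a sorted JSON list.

FIRST iteration:
[1]
  A via A→a b: +{a}
  B via B→a: +{a}
  B via B→b A C: +{b}
  C via C→B: +{a,b}
  S via S→B a: +{a,b}
  S: {a,b}  A: {a}  B: {a,b}  C: {a,b}
[2]
  A via A→B: +{b}
  S: {a,b}  A: {a,b}  B: {a,b}  C: {a,b}
[3] done
  S: {a,b}  A: {a,b}  B: {a,b}  C: {a,b}

FIRST(A) = ["a", "b"]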